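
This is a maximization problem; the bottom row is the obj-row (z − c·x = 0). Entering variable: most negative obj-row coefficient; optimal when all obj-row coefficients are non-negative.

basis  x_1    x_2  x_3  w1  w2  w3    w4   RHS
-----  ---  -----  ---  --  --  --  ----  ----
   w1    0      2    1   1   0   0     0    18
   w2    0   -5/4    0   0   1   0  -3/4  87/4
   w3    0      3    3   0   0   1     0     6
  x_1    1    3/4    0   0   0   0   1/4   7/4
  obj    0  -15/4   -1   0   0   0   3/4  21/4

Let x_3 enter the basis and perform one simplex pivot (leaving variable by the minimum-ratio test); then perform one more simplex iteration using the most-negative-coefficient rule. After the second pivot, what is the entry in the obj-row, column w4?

3/4

Ratio test on column x_3 — row 1: 18/1 = 18; row 2: entry 0 ≤ 0; row 3: 6/3 = 2; row 4: entry 0 ≤ 0. Minimum is 2 at row 3 (w3 leaves); pivot element 3.
Divide row 3 by 3; eliminate column x_3 from the other rows.
Second iteration: most negative obj-row entry is -11/4 in column x_2, so x_2 enters.
Ratio test on column x_2 — row 1: 16/1 = 16; row 2: entry -5/4 ≤ 0; row 3: 2/1 = 2; row 4: (7/4)/(3/4) = 7/3. Minimum is 2 at row 3 (x_3 leaves); pivot element 1.
Divide row 3 by 1; eliminate column x_2 from the other rows.
After both pivots, the entry at the obj-row, column w4 is 3/4.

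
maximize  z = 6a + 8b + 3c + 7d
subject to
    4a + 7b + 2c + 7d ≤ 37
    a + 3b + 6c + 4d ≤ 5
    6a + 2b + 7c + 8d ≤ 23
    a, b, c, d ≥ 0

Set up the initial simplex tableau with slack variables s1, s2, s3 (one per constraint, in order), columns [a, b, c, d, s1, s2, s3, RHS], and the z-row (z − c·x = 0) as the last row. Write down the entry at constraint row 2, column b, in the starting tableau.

3

Constraint 2 has coefficient 3 on b.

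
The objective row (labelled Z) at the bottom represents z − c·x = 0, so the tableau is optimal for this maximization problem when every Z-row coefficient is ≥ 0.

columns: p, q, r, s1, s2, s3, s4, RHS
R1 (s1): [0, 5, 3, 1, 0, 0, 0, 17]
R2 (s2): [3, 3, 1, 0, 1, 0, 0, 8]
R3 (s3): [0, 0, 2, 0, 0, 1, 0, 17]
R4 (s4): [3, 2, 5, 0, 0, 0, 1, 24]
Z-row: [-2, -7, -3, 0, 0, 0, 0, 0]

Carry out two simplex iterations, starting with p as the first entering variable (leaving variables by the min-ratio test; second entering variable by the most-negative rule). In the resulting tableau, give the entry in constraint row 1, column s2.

-5/3

Ratio test on column p — row 1: entry 0 ≤ 0; row 2: 8/3 = 8/3; row 3: entry 0 ≤ 0; row 4: 24/3 = 8. Minimum is 8/3 at row 2 (s2 leaves); pivot element 3.
Divide row 2 by 3; eliminate column p from the other rows.
Second iteration: most negative Z-row entry is -5 in column q, so q enters.
Ratio test on column q — row 1: 17/5 = 17/5; row 2: (8/3)/1 = 8/3; row 3: entry 0 ≤ 0; row 4: entry -1 ≤ 0. Minimum is 8/3 at row 2 (p leaves); pivot element 1.
Divide row 2 by 1; eliminate column q from the other rows.
After both pivots, the entry at constraint row 1, column s2 is -5/3.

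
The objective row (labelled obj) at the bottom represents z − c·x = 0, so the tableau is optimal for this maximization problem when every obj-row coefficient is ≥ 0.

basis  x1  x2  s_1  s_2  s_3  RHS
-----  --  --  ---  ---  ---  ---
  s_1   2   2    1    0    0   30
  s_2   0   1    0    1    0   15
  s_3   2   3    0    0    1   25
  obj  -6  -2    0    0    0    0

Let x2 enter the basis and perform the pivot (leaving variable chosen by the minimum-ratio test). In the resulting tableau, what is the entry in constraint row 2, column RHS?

20/3

Ratio test on column x2 — row 1: 30/2 = 15; row 2: 15/1 = 15; row 3: 25/3 = 25/3. Minimum is 25/3 at row 3 (s_3 leaves); pivot element 3.
Divide row 3 by 3; eliminate column x2 from the other rows.
Row 2 update in column RHS: 15 − 1·(25/3) = 20/3.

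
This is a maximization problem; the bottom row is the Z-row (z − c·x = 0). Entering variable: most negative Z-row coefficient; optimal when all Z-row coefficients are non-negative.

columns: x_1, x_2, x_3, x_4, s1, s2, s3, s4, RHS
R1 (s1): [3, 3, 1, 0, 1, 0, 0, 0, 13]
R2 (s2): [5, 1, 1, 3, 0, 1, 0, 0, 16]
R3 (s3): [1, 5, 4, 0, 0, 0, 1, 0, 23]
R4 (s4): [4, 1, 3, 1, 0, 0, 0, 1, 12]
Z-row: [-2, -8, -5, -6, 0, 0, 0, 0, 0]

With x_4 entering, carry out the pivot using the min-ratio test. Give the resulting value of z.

Ratio test on column x_4 — row 1: entry 0 ≤ 0; row 2: 16/3 = 16/3; row 3: entry 0 ≤ 0; row 4: 12/1 = 12. Minimum is 16/3 at row 2 (s2 leaves); pivot element 3.
Pivot on row 2; the Z-row RHS becomes 0 − (-6)·(16/3) = 32.

32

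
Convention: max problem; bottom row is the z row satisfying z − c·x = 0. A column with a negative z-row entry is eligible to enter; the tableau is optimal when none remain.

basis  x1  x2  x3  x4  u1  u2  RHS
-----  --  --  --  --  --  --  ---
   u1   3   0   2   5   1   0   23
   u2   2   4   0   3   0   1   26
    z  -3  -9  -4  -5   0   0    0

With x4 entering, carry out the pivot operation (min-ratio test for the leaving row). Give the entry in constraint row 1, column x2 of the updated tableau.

Ratio test on column x4 — row 1: 23/5 = 23/5; row 2: 26/3 = 26/3. Minimum is 23/5 at row 1 (u1 leaves); pivot element 5.
Divide row 1 by 5; eliminate column x4 from the other rows.
In the new row 1, the x2 entry is the old entry divided by the pivot: 0/5 = 0.

0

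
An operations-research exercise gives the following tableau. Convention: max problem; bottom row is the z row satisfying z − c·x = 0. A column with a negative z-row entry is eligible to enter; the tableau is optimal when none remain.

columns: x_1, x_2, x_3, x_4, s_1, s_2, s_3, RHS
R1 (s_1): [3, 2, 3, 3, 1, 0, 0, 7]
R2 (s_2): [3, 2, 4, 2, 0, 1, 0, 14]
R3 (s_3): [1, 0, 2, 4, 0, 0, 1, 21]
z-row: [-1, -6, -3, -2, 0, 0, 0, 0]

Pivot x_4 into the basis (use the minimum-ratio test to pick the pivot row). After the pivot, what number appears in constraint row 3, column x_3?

-2

Ratio test on column x_4 — row 1: 7/3 = 7/3; row 2: 14/2 = 7; row 3: 21/4 = 21/4. Minimum is 7/3 at row 1 (s_1 leaves); pivot element 3.
Divide row 1 by 3; eliminate column x_4 from the other rows.
Row 3 update in column x_3: 2 − 4·1 = -2.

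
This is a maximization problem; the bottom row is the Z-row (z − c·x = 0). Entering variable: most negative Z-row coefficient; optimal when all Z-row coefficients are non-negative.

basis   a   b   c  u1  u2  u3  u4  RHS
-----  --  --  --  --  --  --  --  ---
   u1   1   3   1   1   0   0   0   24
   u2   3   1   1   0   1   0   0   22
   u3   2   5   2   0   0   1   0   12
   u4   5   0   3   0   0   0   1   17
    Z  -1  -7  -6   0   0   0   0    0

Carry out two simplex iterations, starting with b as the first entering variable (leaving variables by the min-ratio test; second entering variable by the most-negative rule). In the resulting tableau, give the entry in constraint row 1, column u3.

-3/5

Ratio test on column b — row 1: 24/3 = 8; row 2: 22/1 = 22; row 3: 12/5 = 12/5; row 4: entry 0 ≤ 0. Minimum is 12/5 at row 3 (u3 leaves); pivot element 5.
Divide row 3 by 5; eliminate column b from the other rows.
Second iteration: most negative Z-row entry is -16/5 in column c, so c enters.
Ratio test on column c — row 1: entry -1/5 ≤ 0; row 2: (98/5)/(3/5) = 98/3; row 3: (12/5)/(2/5) = 6; row 4: 17/3 = 17/3. Minimum is 17/3 at row 4 (u4 leaves); pivot element 3.
Divide row 4 by 3; eliminate column c from the other rows.
After both pivots, the entry at constraint row 1, column u3 is -3/5.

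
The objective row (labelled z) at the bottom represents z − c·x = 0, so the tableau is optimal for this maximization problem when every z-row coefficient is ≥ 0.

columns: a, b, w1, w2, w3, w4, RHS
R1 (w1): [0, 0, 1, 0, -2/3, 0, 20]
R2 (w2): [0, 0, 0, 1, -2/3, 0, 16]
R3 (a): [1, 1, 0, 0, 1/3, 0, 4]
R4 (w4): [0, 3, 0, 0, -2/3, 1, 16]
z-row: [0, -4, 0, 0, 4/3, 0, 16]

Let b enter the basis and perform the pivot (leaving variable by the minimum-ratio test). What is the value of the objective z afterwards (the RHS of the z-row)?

32

Ratio test on column b — row 1: entry 0 ≤ 0; row 2: entry 0 ≤ 0; row 3: 4/1 = 4; row 4: 16/3 = 16/3. Minimum is 4 at row 3 (a leaves); pivot element 1.
Pivot on row 3; the z-row RHS becomes 16 − (-4)·4 = 32.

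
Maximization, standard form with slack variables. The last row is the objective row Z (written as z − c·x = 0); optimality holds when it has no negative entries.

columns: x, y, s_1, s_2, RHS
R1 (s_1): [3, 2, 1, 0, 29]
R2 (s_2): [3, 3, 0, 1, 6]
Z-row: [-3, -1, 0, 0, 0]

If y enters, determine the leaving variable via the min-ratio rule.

s_2

Column y entries and ratios — s_1: 29/2 = 29/2; s_2: 6/3 = 2.
Smallest ratio is 2 in the row of s_2, so s_2 leaves.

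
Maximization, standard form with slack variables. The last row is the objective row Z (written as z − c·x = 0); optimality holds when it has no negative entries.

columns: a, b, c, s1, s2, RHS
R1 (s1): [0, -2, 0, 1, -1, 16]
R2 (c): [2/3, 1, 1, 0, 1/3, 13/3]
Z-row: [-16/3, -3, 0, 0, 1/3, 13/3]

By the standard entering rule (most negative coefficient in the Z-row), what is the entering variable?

Negative Z-row entries: a: -16/3, b: -3.
The most negative is -16/3 in column a, so a enters.

a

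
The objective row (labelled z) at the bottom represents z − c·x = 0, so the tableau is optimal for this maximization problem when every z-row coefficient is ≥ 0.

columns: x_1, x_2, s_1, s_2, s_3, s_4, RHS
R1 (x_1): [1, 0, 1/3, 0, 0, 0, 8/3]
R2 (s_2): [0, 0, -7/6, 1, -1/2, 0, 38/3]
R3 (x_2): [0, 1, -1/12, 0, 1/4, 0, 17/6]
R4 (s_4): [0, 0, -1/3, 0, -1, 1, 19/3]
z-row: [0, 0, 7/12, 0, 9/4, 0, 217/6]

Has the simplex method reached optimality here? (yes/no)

Every z-row coefficient is ≥ 0, so the tableau is optimal.

yes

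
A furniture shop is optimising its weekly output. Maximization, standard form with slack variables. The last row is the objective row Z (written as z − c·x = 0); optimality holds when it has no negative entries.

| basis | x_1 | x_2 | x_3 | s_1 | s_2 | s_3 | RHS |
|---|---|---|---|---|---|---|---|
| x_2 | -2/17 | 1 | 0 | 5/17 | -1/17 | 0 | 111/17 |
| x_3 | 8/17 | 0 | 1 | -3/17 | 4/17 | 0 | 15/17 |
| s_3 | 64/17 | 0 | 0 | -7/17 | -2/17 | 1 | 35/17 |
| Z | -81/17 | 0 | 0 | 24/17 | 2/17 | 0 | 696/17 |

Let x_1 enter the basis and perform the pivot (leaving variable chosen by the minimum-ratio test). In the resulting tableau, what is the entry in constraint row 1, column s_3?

1/32

Ratio test on column x_1 — row 1: entry -2/17 ≤ 0; row 2: (15/17)/(8/17) = 15/8; row 3: (35/17)/(64/17) = 35/64. Minimum is 35/64 at row 3 (s_3 leaves); pivot element 64/17.
Divide row 3 by 64/17; eliminate column x_1 from the other rows.
Row 1 update in column s_3: 0 − (-2/17)·(17/64) = 1/32.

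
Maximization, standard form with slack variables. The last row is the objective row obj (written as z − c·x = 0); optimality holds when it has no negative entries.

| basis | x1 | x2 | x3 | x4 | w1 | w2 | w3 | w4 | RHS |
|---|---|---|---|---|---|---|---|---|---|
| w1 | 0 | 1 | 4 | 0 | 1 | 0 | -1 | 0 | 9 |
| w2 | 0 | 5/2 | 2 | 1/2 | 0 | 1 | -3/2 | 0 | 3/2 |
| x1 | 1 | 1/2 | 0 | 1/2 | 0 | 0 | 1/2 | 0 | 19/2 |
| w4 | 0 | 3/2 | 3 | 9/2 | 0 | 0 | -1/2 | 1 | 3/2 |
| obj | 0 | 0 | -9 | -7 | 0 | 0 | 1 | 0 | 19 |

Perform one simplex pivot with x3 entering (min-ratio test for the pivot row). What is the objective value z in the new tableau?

47/2

Ratio test on column x3 — row 1: 9/4 = 9/4; row 2: (3/2)/2 = 3/4; row 3: entry 0 ≤ 0; row 4: (3/2)/3 = 1/2. Minimum is 1/2 at row 4 (w4 leaves); pivot element 3.
Pivot on row 4; the obj-row RHS becomes 19 − (-9)·(1/2) = 47/2.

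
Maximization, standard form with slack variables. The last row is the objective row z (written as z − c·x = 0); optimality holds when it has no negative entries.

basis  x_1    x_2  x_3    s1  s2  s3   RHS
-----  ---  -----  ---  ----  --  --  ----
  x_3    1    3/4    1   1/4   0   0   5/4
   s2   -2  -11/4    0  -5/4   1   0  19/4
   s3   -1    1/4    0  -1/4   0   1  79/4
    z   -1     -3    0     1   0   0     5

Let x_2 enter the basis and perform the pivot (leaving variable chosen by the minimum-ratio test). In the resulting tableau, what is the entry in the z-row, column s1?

2

Ratio test on column x_2 — row 1: (5/4)/(3/4) = 5/3; row 2: entry -11/4 ≤ 0; row 3: (79/4)/(1/4) = 79. Minimum is 5/3 at row 1 (x_3 leaves); pivot element 3/4.
Divide row 1 by 3/4; eliminate column x_2 from the other rows.
z-row update in column s1: 1 − (-3)·(1/3) = 2.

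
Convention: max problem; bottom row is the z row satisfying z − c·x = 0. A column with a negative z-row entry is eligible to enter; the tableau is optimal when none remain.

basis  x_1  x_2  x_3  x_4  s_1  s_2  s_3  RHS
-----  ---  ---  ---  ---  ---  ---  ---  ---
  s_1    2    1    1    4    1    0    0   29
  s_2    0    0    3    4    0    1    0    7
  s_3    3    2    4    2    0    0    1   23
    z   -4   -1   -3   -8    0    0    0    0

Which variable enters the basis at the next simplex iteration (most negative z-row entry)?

Negative z-row entries: x_1: -4, x_2: -1, x_3: -3, x_4: -8.
The most negative is -8 in column x_4, so x_4 enters.

x_4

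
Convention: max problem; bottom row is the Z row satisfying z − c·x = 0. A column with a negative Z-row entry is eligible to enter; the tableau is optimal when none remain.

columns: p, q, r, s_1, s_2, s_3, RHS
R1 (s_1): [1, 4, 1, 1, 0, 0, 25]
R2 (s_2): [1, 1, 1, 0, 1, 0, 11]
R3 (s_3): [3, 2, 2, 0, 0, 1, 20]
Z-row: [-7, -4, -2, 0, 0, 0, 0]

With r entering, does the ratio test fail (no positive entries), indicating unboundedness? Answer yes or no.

Column r has positive entries in row(s) 1, 2, 3, so the ratio test bounds it — not unbounded.

no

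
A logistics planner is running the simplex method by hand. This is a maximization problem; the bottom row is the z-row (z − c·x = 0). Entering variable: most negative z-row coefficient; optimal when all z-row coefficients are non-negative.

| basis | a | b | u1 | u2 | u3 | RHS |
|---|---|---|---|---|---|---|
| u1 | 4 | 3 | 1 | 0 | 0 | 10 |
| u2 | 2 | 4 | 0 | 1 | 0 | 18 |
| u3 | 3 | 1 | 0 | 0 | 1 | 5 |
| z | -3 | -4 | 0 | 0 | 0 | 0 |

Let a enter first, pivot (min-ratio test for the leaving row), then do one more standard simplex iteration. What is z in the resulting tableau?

11

Ratio test on column a — row 1: 10/4 = 5/2; row 2: 18/2 = 9; row 3: 5/3 = 5/3. Minimum is 5/3 at row 3 (u3 leaves); pivot element 3.
Pivot on row 3; the z-row RHS becomes 0 − (-3)·(5/3) = 5.
Next entering variable (most negative z-row entry -3): b.
Ratio test on column b — row 1: (10/3)/(5/3) = 2; row 2: (44/3)/(10/3) = 22/5; row 3: (5/3)/(1/3) = 5. Minimum is 2 at row 1 (u1 leaves); pivot element 5/3.
After the second pivot the z-row RHS is 5 − (-3)·2 = 11.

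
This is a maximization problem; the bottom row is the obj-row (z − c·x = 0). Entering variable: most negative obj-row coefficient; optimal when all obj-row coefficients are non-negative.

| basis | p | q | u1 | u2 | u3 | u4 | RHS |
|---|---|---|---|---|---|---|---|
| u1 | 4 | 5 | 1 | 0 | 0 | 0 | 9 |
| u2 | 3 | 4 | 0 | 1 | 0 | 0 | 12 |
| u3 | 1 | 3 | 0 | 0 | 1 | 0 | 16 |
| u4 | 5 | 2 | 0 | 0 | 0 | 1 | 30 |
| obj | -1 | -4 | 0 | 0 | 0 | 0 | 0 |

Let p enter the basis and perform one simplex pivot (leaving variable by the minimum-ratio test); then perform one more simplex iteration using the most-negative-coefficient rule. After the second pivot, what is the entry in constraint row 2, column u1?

-4/5

Ratio test on column p — row 1: 9/4 = 9/4; row 2: 12/3 = 4; row 3: 16/1 = 16; row 4: 30/5 = 6. Minimum is 9/4 at row 1 (u1 leaves); pivot element 4.
Divide row 1 by 4; eliminate column p from the other rows.
Second iteration: most negative obj-row entry is -11/4 in column q, so q enters.
Ratio test on column q — row 1: (9/4)/(5/4) = 9/5; row 2: (21/4)/(1/4) = 21; row 3: (55/4)/(7/4) = 55/7; row 4: entry -17/4 ≤ 0. Minimum is 9/5 at row 1 (p leaves); pivot element 5/4.
Divide row 1 by 5/4; eliminate column q from the other rows.
After both pivots, the entry at constraint row 2, column u1 is -4/5.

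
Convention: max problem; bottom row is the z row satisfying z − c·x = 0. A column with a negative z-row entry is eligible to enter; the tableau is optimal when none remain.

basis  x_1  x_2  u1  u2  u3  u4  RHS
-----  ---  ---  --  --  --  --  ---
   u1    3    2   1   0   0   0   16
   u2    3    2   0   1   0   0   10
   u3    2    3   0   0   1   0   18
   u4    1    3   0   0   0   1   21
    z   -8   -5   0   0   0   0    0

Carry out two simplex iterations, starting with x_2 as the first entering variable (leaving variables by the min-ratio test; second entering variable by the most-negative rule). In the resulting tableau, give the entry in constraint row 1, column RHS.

6

Ratio test on column x_2 — row 1: 16/2 = 8; row 2: 10/2 = 5; row 3: 18/3 = 6; row 4: 21/3 = 7. Minimum is 5 at row 2 (u2 leaves); pivot element 2.
Divide row 2 by 2; eliminate column x_2 from the other rows.
Second iteration: most negative z-row entry is -1/2 in column x_1, so x_1 enters.
Ratio test on column x_1 — row 1: entry 0 ≤ 0; row 2: 5/(3/2) = 10/3; row 3: entry -5/2 ≤ 0; row 4: entry -7/2 ≤ 0. Minimum is 10/3 at row 2 (x_2 leaves); pivot element 3/2.
Divide row 2 by 3/2; eliminate column x_1 from the other rows.
After both pivots, the entry at constraint row 1, column RHS is 6.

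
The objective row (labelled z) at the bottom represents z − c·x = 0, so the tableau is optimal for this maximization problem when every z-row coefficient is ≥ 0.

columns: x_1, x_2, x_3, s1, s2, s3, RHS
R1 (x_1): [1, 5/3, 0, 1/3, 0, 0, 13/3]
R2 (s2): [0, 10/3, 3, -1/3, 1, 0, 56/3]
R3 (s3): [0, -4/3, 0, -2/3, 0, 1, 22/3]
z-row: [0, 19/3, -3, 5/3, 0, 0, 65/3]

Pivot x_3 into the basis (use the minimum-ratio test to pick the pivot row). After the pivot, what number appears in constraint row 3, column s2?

0

Ratio test on column x_3 — row 1: entry 0 ≤ 0; row 2: (56/3)/3 = 56/9; row 3: entry 0 ≤ 0. Minimum is 56/9 at row 2 (s2 leaves); pivot element 3.
Divide row 2 by 3; eliminate column x_3 from the other rows.
Row 3 update in column s2: 0 − 0·(1/3) = 0.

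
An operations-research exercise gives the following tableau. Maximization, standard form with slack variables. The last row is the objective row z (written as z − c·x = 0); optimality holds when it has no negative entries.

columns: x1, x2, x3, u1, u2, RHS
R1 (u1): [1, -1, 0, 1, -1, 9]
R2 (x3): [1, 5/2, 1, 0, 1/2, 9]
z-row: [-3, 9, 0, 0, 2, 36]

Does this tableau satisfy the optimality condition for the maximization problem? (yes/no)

no

The z-row has a negative entry -3 in column x1, so it is not optimal.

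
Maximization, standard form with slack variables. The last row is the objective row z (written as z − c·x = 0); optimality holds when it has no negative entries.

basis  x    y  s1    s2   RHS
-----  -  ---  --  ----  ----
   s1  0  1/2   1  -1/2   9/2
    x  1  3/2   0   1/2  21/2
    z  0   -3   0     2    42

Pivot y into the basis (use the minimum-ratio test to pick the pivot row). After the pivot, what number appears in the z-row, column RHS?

63

Ratio test on column y — row 1: (9/2)/(1/2) = 9; row 2: (21/2)/(3/2) = 7. Minimum is 7 at row 2 (x leaves); pivot element 3/2.
Divide row 2 by 3/2; eliminate column y from the other rows.
z-row update in column RHS: 42 − (-3)·7 = 63.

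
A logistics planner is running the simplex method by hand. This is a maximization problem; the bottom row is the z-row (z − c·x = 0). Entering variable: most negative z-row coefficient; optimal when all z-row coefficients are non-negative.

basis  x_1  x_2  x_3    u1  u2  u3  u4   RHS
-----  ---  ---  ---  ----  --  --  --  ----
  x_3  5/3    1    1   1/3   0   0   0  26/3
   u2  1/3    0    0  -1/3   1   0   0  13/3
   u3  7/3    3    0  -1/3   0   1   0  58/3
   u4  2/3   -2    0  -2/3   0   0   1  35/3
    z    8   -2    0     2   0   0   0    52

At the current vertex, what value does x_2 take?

x_2 is not in the basis, so in the current basic feasible solution x_2 = 0.

0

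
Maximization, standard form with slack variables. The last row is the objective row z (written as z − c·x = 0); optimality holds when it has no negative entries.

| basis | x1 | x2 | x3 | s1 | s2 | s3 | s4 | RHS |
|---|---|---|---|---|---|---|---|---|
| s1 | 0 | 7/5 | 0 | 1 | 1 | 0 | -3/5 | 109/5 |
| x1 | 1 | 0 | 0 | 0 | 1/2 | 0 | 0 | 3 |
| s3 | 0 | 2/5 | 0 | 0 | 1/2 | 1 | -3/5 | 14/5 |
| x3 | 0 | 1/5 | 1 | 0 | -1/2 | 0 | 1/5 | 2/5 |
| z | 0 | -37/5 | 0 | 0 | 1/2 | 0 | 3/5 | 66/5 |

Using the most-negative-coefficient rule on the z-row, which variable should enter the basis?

x2

Negative z-row entries: x2: -37/5.
The most negative is -37/5 in column x2, so x2 enters.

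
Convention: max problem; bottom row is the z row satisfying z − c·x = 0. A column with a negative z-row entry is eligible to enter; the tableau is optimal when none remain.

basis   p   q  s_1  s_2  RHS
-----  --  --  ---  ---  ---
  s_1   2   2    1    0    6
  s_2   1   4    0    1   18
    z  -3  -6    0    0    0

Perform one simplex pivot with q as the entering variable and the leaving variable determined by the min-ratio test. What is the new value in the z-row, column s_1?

Ratio test on column q — row 1: 6/2 = 3; row 2: 18/4 = 9/2. Minimum is 3 at row 1 (s_1 leaves); pivot element 2.
Divide row 1 by 2; eliminate column q from the other rows.
z-row update in column s_1: 0 − (-6)·(1/2) = 3.

3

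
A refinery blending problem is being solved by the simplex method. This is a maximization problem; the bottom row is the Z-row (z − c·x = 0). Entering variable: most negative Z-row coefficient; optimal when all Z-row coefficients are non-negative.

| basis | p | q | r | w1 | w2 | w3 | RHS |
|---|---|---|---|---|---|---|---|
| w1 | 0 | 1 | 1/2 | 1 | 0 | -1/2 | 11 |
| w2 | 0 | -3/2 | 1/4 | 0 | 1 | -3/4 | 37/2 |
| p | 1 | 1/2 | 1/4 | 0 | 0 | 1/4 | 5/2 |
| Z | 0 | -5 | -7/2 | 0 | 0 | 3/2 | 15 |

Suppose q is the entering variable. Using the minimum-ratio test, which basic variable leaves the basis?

p

Column q entries and ratios — w1: 11/1 = 11; w2: -3/2 ≤ 0, skip; p: (5/2)/(1/2) = 5.
Smallest ratio is 5 in the row of p, so p leaves.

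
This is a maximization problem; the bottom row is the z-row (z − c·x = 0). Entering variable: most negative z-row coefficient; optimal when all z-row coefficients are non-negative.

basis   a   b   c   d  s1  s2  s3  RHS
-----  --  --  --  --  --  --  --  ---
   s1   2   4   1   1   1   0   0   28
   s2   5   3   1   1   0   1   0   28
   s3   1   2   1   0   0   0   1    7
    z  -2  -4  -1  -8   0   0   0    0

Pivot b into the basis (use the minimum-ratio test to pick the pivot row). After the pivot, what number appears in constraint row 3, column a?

Ratio test on column b — row 1: 28/4 = 7; row 2: 28/3 = 28/3; row 3: 7/2 = 7/2. Minimum is 7/2 at row 3 (s3 leaves); pivot element 2.
Divide row 3 by 2; eliminate column b from the other rows.
In the new row 3, the a entry is the old entry divided by the pivot: 1/2 = 1/2.

1/2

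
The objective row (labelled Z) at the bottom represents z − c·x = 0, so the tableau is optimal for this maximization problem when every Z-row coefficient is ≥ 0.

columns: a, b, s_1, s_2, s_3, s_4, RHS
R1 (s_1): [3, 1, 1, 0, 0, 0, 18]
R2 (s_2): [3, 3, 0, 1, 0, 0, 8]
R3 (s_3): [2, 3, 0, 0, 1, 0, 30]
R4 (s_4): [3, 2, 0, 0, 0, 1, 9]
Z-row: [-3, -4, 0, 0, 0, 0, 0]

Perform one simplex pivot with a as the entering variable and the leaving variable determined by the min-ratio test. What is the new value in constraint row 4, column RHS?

1

Ratio test on column a — row 1: 18/3 = 6; row 2: 8/3 = 8/3; row 3: 30/2 = 15; row 4: 9/3 = 3. Minimum is 8/3 at row 2 (s_2 leaves); pivot element 3.
Divide row 2 by 3; eliminate column a from the other rows.
Row 4 update in column RHS: 9 − 3·(8/3) = 1.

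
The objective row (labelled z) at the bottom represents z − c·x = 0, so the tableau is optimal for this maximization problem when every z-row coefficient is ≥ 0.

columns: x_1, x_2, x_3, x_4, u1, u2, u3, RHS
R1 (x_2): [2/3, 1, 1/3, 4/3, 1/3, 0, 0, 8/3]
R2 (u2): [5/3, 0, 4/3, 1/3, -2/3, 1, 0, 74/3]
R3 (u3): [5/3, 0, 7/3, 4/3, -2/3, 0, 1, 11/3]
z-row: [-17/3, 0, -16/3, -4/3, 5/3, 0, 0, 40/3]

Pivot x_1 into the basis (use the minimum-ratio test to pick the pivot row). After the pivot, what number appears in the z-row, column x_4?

Ratio test on column x_1 — row 1: (8/3)/(2/3) = 4; row 2: (74/3)/(5/3) = 74/5; row 3: (11/3)/(5/3) = 11/5. Minimum is 11/5 at row 3 (u3 leaves); pivot element 5/3.
Divide row 3 by 5/3; eliminate column x_1 from the other rows.
z-row update in column x_4: -4/3 − (-17/3)·(4/5) = 16/5.

16/5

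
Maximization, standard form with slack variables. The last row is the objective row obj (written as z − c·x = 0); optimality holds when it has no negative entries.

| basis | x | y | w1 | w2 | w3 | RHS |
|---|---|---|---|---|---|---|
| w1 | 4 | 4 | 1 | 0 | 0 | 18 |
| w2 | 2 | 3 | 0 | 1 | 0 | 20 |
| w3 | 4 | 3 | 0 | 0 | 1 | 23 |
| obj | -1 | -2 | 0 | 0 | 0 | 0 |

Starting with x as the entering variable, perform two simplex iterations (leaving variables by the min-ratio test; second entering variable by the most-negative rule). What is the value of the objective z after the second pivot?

9

Ratio test on column x — row 1: 18/4 = 9/2; row 2: 20/2 = 10; row 3: 23/4 = 23/4. Minimum is 9/2 at row 1 (w1 leaves); pivot element 4.
Pivot on row 1; the obj-row RHS becomes 0 − (-1)·(9/2) = 9/2.
Next entering variable (most negative obj-row entry -1): y.
Ratio test on column y — row 1: (9/2)/1 = 9/2; row 2: 11/1 = 11; row 3: entry -1 ≤ 0. Minimum is 9/2 at row 1 (x leaves); pivot element 1.
After the second pivot the obj-row RHS is 9/2 − (-1)·(9/2) = 9.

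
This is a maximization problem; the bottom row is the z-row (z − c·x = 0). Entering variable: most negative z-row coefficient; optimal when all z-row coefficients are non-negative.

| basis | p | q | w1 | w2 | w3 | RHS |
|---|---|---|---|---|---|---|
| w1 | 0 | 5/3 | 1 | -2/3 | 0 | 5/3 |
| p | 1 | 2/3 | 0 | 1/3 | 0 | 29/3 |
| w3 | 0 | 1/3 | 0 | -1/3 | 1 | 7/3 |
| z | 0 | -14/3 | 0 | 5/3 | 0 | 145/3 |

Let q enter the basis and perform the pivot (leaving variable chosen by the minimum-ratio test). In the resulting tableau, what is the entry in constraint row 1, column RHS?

Ratio test on column q — row 1: (5/3)/(5/3) = 1; row 2: (29/3)/(2/3) = 29/2; row 3: (7/3)/(1/3) = 7. Minimum is 1 at row 1 (w1 leaves); pivot element 5/3.
Divide row 1 by 5/3; eliminate column q from the other rows.
In the new row 1, the RHS entry is the old entry divided by the pivot: (5/3)/(5/3) = 1.

1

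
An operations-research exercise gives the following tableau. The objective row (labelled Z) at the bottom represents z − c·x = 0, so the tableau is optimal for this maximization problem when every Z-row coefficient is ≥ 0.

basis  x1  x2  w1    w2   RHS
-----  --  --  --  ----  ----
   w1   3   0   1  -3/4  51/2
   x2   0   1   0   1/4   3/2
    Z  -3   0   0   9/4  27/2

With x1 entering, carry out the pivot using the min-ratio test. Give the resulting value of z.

39

Ratio test on column x1 — row 1: (51/2)/3 = 17/2; row 2: entry 0 ≤ 0. Minimum is 17/2 at row 1 (w1 leaves); pivot element 3.
Pivot on row 1; the Z-row RHS becomes 27/2 − (-3)·(17/2) = 39.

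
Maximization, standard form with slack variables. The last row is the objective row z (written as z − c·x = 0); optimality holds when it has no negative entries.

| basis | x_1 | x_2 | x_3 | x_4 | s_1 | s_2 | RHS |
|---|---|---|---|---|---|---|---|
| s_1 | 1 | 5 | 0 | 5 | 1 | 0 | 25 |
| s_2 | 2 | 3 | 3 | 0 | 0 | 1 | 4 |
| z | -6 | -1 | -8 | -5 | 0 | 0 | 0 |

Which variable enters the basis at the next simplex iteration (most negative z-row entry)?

Negative z-row entries: x_1: -6, x_2: -1, x_3: -8, x_4: -5.
The most negative is -8 in column x_3, so x_3 enters.

x_3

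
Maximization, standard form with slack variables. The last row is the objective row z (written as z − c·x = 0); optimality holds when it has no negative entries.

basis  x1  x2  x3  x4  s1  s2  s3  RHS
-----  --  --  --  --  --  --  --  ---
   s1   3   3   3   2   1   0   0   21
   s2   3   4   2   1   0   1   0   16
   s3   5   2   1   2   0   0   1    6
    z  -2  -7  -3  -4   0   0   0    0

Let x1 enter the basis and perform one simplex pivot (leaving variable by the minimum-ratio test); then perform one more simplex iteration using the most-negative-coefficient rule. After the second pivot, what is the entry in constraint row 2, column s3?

-2

Ratio test on column x1 — row 1: 21/3 = 7; row 2: 16/3 = 16/3; row 3: 6/5 = 6/5. Minimum is 6/5 at row 3 (s3 leaves); pivot element 5.
Divide row 3 by 5; eliminate column x1 from the other rows.
Second iteration: most negative z-row entry is -31/5 in column x2, so x2 enters.
Ratio test on column x2 — row 1: (87/5)/(9/5) = 29/3; row 2: (62/5)/(14/5) = 31/7; row 3: (6/5)/(2/5) = 3. Minimum is 3 at row 3 (x1 leaves); pivot element 2/5.
Divide row 3 by 2/5; eliminate column x2 from the other rows.
After both pivots, the entry at constraint row 2, column s3 is -2.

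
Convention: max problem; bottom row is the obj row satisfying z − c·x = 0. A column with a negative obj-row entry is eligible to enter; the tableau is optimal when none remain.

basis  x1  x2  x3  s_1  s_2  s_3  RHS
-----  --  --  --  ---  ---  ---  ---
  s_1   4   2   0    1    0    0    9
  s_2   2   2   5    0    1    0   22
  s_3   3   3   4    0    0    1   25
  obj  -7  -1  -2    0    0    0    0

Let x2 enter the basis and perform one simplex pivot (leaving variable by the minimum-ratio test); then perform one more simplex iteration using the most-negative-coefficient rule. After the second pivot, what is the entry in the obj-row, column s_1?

Ratio test on column x2 — row 1: 9/2 = 9/2; row 2: 22/2 = 11; row 3: 25/3 = 25/3. Minimum is 9/2 at row 1 (s_1 leaves); pivot element 2.
Divide row 1 by 2; eliminate column x2 from the other rows.
Second iteration: most negative obj-row entry is -5 in column x1, so x1 enters.
Ratio test on column x1 — row 1: (9/2)/2 = 9/4; row 2: entry -2 ≤ 0; row 3: entry -3 ≤ 0. Minimum is 9/4 at row 1 (x2 leaves); pivot element 2.
Divide row 1 by 2; eliminate column x1 from the other rows.
After both pivots, the entry at the obj-row, column s_1 is 7/4.

7/4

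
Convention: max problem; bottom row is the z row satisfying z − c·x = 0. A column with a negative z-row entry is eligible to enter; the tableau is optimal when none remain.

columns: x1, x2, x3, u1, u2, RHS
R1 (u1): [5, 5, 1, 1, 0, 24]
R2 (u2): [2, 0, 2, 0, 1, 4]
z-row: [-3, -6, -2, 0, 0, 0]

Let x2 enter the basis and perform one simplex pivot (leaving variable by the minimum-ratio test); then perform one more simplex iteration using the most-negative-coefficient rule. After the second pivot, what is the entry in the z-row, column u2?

2/5

Ratio test on column x2 — row 1: 24/5 = 24/5; row 2: entry 0 ≤ 0. Minimum is 24/5 at row 1 (u1 leaves); pivot element 5.
Divide row 1 by 5; eliminate column x2 from the other rows.
Second iteration: most negative z-row entry is -4/5 in column x3, so x3 enters.
Ratio test on column x3 — row 1: (24/5)/(1/5) = 24; row 2: 4/2 = 2. Minimum is 2 at row 2 (u2 leaves); pivot element 2.
Divide row 2 by 2; eliminate column x3 from the other rows.
After both pivots, the entry at the z-row, column u2 is 2/5.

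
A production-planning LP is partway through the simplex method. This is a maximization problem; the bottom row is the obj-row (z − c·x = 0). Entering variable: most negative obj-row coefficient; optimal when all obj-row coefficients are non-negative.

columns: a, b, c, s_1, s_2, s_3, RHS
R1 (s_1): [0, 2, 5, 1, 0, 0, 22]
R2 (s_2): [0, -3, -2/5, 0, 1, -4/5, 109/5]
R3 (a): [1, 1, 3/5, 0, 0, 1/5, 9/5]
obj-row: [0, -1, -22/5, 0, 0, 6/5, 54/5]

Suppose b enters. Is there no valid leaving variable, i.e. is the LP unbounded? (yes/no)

no

Column b has positive entries in row(s) 1, 3, so the ratio test bounds it — not unbounded.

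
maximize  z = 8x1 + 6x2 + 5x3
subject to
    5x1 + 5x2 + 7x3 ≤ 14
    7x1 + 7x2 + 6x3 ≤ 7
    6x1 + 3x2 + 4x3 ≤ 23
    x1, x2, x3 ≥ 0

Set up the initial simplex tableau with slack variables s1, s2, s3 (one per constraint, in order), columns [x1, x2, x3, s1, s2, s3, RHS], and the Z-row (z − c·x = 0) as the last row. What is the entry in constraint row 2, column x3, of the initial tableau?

6

Constraint 2 has coefficient 6 on x3.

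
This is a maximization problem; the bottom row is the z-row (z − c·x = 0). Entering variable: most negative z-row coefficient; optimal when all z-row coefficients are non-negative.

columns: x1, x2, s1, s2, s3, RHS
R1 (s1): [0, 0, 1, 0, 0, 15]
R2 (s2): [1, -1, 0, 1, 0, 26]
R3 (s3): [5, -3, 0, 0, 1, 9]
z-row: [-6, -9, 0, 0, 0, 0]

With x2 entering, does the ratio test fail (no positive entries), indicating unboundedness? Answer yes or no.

Every constraint-row entry in column x2 is ≤ 0, so increasing x2 is unbounded.

yes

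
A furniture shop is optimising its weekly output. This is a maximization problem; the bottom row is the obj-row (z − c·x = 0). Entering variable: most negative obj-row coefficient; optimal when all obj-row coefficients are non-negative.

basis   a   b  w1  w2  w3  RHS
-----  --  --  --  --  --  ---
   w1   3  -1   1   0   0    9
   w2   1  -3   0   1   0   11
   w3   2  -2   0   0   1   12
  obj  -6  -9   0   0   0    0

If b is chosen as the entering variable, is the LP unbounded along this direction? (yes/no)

Every constraint-row entry in column b is ≤ 0, so increasing b is unbounded.

yes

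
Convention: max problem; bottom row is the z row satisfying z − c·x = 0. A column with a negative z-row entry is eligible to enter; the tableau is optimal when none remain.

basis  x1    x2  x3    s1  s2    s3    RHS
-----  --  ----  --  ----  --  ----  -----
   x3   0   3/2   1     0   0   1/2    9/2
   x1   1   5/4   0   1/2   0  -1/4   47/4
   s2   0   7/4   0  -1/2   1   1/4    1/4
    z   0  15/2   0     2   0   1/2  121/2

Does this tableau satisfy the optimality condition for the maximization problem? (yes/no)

yes

Every z-row coefficient is ≥ 0, so the tableau is optimal.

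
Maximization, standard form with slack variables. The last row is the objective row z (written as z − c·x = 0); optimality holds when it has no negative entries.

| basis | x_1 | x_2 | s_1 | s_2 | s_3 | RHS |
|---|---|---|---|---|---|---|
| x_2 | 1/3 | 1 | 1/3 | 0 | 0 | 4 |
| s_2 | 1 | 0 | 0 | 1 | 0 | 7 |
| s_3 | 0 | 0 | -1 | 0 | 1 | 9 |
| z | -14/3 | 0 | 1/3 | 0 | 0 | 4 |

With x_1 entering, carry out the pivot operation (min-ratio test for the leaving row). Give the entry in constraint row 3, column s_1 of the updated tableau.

-1

Ratio test on column x_1 — row 1: 4/(1/3) = 12; row 2: 7/1 = 7; row 3: entry 0 ≤ 0. Minimum is 7 at row 2 (s_2 leaves); pivot element 1.
Divide row 2 by 1; eliminate column x_1 from the other rows.
Row 3 update in column s_1: -1 − 0·0 = -1.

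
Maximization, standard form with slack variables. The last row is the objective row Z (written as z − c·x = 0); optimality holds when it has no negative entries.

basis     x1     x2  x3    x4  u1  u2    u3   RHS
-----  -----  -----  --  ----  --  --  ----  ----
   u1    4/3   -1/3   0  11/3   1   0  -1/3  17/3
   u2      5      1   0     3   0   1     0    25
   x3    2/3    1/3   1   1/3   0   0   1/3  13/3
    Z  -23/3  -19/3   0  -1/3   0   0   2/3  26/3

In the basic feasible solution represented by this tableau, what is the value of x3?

13/3

x3 is basic (row 3); its value is the RHS of that row, 13/3.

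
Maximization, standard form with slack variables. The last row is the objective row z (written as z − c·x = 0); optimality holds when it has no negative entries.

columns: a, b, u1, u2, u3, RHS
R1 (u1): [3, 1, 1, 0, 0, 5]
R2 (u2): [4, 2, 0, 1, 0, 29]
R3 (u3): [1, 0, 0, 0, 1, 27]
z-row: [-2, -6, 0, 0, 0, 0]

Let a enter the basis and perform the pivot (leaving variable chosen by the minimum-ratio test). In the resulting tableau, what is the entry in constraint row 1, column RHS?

5/3

Ratio test on column a — row 1: 5/3 = 5/3; row 2: 29/4 = 29/4; row 3: 27/1 = 27. Minimum is 5/3 at row 1 (u1 leaves); pivot element 3.
Divide row 1 by 3; eliminate column a from the other rows.
In the new row 1, the RHS entry is the old entry divided by the pivot: 5/3 = 5/3.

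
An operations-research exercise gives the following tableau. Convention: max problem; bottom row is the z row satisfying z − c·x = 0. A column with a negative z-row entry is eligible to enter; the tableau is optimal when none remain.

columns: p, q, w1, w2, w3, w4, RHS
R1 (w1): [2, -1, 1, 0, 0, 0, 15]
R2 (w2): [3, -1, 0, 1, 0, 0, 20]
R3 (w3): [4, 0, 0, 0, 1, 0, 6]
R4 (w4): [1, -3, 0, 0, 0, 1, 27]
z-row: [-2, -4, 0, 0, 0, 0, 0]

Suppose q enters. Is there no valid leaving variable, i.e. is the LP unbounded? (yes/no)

Every constraint-row entry in column q is ≤ 0, so increasing q is unbounded.

yes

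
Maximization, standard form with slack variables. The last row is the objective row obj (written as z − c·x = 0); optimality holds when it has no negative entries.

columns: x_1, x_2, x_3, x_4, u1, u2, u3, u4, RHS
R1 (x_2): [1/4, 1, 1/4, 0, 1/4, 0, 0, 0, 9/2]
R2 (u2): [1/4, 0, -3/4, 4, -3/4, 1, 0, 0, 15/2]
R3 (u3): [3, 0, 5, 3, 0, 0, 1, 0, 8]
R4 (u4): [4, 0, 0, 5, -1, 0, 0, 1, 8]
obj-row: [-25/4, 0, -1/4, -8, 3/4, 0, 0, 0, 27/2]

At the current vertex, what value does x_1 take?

x_1 is not in the basis, so in the current basic feasible solution x_1 = 0.

0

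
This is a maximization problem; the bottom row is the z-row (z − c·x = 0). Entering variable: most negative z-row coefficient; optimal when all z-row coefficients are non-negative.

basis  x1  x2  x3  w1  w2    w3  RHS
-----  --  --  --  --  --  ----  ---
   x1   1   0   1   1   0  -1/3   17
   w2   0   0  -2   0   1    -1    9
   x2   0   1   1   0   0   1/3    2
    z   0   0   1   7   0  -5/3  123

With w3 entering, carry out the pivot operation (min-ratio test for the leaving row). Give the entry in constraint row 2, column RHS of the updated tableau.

Ratio test on column w3 — row 1: entry -1/3 ≤ 0; row 2: entry -1 ≤ 0; row 3: 2/(1/3) = 6. Minimum is 6 at row 3 (x2 leaves); pivot element 1/3.
Divide row 3 by 1/3; eliminate column w3 from the other rows.
Row 2 update in column RHS: 9 − (-1)·6 = 15.

15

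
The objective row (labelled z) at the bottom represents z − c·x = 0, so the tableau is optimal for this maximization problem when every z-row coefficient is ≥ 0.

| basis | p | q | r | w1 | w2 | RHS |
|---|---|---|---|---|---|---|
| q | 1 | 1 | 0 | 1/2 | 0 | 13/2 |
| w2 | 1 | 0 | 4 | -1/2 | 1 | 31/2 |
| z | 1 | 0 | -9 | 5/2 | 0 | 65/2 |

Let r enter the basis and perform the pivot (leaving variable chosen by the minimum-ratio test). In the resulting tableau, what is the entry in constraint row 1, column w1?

1/2

Ratio test on column r — row 1: entry 0 ≤ 0; row 2: (31/2)/4 = 31/8. Minimum is 31/8 at row 2 (w2 leaves); pivot element 4.
Divide row 2 by 4; eliminate column r from the other rows.
Row 1 update in column w1: 1/2 − 0·(-1/8) = 1/2.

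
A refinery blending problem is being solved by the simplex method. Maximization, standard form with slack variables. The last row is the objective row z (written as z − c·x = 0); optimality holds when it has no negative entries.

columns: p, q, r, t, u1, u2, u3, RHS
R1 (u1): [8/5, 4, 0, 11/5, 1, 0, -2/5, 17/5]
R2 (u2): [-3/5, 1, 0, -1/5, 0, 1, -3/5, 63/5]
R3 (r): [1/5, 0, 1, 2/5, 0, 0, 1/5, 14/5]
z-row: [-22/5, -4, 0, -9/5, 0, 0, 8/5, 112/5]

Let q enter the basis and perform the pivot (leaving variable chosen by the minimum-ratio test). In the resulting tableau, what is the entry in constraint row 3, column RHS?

14/5

Ratio test on column q — row 1: (17/5)/4 = 17/20; row 2: (63/5)/1 = 63/5; row 3: entry 0 ≤ 0. Minimum is 17/20 at row 1 (u1 leaves); pivot element 4.
Divide row 1 by 4; eliminate column q from the other rows.
Row 3 update in column RHS: 14/5 − 0·(17/20) = 14/5.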